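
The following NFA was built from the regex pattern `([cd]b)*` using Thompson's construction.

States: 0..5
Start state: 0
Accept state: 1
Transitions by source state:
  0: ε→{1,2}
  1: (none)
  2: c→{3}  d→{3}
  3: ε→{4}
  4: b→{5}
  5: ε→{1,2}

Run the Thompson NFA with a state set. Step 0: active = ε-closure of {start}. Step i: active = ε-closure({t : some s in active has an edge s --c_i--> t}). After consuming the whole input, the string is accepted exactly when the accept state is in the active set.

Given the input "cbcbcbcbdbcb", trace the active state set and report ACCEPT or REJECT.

Answer: ACCEPT

Trace:
start: ε-closure({0}) = {0,1,2}
'c' @ 1: {3,4}
'b' @ 2: {1,2,5}  [accepting]
'c' @ 3: {3,4}
'b' @ 4: {1,2,5}  [accepting]
'c' @ 5: {3,4}
'b' @ 6: {1,2,5}  [accepting]
'c' @ 7: {3,4}
'b' @ 8: {1,2,5}  [accepting]
'd' @ 9: {3,4}
'b' @ 10: {1,2,5}  [accepting]
'c' @ 11: {3,4}
'b' @ 12: {1,2,5}  [accepting]
after full input: {1,2,5}  (accept=1 in)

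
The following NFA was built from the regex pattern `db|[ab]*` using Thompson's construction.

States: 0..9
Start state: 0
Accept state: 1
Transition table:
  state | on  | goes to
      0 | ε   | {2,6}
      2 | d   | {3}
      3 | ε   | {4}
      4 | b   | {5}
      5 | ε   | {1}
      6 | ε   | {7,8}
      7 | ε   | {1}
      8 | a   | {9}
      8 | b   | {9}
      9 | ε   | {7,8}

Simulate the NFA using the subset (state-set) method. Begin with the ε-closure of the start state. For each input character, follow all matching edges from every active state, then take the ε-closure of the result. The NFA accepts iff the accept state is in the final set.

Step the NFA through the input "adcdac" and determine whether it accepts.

Answer: REJECT

Trace:
start: ε-closure({0}) = {0,1,2,6,7,8}
'a' @ 1: {1,7,8,9}  ✓accept
'd' @ 2: {}  — dead — no transitions
rest 'cdac' ignored (set empty)
end set {} — state 1 not in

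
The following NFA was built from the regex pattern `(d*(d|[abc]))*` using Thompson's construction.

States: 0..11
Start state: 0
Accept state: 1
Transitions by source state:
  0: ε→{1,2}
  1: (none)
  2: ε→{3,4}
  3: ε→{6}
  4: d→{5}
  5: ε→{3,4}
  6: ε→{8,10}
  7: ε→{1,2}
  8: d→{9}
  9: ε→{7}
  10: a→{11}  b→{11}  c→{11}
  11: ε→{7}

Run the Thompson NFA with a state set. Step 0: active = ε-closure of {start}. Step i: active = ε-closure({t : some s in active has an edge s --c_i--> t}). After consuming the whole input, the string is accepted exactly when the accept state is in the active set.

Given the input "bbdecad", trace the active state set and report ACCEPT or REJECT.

initial (ε-close {0}): {0,1,2,3,4,6,8,10}
'b' @ 1: {1,2,3,4,6,7,8,10,11}  [accepting]
'b' @ 2: {1,2,3,4,6,7,8,10,11}  [accepting]
'd' @ 3: {1,2,3,4,5,6,7,8,9,10}  [accepting]
'e' @ 4: {}  — no active states
rest 'cad' ignored (set empty)
after full input: {}  (accept=1 not in)

Answer: REJECT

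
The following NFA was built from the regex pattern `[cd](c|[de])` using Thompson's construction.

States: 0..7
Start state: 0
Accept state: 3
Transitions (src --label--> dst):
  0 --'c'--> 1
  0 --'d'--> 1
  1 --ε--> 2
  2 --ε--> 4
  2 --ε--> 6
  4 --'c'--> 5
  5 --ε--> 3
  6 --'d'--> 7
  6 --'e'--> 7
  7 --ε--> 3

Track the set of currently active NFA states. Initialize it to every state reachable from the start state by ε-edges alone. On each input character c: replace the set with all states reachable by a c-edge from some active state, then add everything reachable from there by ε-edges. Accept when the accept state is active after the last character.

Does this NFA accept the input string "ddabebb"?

Answer: REJECT

Trace:
initial (ε-close {0}): {0}
'd' @ 1: {1,2,4,6}
'd' @ 2: {3,7}  ✓accept
'a' @ 3: {}  — state set empty
rest 'bebb' ignored (set empty)
end set {} — state 3 not in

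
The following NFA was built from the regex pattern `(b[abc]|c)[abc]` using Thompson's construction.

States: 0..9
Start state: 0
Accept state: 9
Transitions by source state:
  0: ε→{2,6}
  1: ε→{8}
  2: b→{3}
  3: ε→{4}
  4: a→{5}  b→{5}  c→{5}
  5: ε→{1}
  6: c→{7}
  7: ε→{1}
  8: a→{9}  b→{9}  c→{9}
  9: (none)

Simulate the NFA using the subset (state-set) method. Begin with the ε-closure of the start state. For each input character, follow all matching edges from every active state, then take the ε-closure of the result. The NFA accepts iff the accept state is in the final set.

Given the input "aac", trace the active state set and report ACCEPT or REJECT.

S₀ = ε-closure({0}) = {0,2,6}
'a' @ 1: {}  — state set empty
rest 'ac' ignored (set empty)
end set {} — state 9 not in

Answer: REJECT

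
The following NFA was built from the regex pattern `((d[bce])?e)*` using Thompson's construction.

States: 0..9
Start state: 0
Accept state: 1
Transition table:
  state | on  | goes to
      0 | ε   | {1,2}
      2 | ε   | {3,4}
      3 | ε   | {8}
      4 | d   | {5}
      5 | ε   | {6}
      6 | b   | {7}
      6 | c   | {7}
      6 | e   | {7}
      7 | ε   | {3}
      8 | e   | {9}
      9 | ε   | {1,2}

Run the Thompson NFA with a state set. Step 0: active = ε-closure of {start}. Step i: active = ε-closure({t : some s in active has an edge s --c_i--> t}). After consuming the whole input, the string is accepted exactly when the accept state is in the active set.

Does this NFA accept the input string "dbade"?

Answer: REJECT

Steps:
start: ε-closure({0}) = {0,1,2,3,4,8}
'd' @ 1: {5,6}
'b' @ 2: {3,7,8}
'a' @ 3: {}  — no active states
rest 'de' ignored (set empty)
end set {} — state 1 not in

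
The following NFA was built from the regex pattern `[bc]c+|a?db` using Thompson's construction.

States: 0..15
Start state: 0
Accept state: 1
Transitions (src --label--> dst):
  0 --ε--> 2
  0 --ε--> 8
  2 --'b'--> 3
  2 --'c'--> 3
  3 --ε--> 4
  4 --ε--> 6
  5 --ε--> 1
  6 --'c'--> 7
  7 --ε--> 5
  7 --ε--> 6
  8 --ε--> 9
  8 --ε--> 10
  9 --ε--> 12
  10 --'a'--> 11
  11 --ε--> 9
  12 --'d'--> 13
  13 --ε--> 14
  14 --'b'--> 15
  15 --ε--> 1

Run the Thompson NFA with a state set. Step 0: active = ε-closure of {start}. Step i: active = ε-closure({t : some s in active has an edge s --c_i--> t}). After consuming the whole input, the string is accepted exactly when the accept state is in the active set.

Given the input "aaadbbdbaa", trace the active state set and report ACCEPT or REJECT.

Answer: REJECT

Steps:
initial (ε-close {0}): {0,2,8,9,10,12}
'a' @ 1: {9,11,12}
'a' @ 2: {}  — state set empty
rest 'adbbdbaa' ignored (set empty)
end set {} — state 1 not in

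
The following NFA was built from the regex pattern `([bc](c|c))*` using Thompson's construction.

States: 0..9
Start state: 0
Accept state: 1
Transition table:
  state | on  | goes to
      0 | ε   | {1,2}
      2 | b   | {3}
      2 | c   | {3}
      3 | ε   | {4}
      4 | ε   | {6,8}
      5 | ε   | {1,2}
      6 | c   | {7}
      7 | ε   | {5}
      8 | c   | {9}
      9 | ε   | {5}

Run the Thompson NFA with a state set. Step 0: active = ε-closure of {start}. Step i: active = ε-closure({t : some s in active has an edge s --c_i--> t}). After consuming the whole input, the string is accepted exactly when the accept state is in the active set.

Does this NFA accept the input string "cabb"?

initial (ε-close {0}): {0,1,2}
'c' @ 1: {3,4,6,8}
'a' @ 2: {}  — dead — no transitions
rest 'bb' ignored (set empty)
after full input: {}  (accept=1 not in)

Answer: REJECT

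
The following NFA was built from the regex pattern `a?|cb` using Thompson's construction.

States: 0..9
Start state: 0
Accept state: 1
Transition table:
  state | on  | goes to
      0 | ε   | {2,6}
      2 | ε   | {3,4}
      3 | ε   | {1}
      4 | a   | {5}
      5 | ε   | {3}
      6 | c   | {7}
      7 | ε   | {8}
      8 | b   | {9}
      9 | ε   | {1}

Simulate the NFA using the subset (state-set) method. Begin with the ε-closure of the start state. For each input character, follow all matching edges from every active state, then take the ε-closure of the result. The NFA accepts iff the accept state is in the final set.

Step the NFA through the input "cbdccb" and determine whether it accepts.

start: ε-closure({0}) = {0,1,2,3,4,6}
'c' @ 1: {7,8}
'b' @ 2: {1,9}  ✓accept
'd' @ 3: {}  — no active states
rest 'ccb' ignored (set empty)
end set {} — state 1 not in

Answer: REJECT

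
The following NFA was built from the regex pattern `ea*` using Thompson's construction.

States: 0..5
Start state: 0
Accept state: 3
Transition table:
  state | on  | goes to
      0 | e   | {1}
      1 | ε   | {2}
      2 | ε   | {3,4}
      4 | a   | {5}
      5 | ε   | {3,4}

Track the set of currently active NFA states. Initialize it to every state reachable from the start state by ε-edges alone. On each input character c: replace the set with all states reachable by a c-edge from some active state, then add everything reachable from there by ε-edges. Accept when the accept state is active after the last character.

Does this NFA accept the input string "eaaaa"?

start: ε-closure({0}) = {0}
'e' @ 1: {1,2,3,4}  (accept∈set)
'a' @ 2: {3,4,5}  (accept∈set)
'a' @ 3: {3,4,5}  (accept∈set)
'a' @ 4: {3,4,5}  (accept∈set)
'a' @ 5: {3,4,5}  (accept∈set)
after full input: {3,4,5}  (accept=3 in)

Answer: ACCEPT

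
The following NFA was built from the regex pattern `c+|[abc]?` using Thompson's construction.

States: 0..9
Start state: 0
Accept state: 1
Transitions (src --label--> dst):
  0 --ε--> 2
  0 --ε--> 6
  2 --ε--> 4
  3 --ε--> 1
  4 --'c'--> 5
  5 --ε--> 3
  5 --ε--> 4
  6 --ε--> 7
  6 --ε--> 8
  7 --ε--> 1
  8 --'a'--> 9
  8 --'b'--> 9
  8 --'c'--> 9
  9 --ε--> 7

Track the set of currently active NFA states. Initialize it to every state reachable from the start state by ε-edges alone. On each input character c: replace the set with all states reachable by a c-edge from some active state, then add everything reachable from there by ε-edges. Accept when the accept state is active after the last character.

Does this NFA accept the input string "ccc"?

Answer: ACCEPT

Derivation:
initial (ε-close {0}): {0,1,2,4,6,7,8}
'c' @ 1: {1,3,4,5,7,9}  [accepting]
'c' @ 2: {1,3,4,5}  [accepting]
'c' @ 3: {1,3,4,5}  [accepting]
end set {1,3,4,5} — state 1 in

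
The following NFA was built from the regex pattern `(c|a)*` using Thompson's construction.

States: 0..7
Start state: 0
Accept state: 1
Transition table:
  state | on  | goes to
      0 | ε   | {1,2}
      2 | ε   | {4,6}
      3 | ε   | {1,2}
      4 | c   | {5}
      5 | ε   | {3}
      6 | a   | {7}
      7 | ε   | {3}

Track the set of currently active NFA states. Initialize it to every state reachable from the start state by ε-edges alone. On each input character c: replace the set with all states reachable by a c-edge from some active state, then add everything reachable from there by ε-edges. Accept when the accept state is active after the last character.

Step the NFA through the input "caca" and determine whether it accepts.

start: ε-closure({0}) = {0,1,2,4,6}
'c' @ 1: {1,2,3,4,5,6}  (accept∈set)
'a' @ 2: {1,2,3,4,6,7}  (accept∈set)
'c' @ 3: {1,2,3,4,5,6}  (accept∈set)
'a' @ 4: {1,2,3,4,6,7}  (accept∈set)
end set {1,2,3,4,6,7} — state 1 in

Answer: ACCEPT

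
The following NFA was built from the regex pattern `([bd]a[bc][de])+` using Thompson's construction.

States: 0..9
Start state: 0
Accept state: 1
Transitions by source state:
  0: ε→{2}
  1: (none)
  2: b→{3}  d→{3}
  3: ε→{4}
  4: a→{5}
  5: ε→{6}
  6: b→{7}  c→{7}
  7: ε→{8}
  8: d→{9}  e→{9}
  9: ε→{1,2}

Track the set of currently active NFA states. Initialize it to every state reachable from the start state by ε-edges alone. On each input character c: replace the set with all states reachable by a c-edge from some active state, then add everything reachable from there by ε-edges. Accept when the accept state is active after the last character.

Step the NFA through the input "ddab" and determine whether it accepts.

Answer: REJECT

Derivation:
initial (ε-close {0}): {0,2}
'd' @ 1: {3,4}
'd' @ 2: {}  — no active states
rest 'ab' ignored (set empty)
end set {} — state 1 not in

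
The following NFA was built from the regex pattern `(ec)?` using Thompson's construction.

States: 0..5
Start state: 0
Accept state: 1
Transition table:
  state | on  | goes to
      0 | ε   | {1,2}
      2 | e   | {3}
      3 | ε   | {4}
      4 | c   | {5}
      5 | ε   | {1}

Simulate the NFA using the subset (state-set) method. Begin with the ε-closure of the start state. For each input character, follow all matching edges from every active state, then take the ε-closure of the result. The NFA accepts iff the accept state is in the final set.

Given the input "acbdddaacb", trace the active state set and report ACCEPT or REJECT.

S₀ = ε-closure({0}) = {0,1,2}
'a' @ 1: {}  — no active states
rest 'cbdddaacb' ignored (set empty)
final: {}; accept 1 not in set

Answer: REJECT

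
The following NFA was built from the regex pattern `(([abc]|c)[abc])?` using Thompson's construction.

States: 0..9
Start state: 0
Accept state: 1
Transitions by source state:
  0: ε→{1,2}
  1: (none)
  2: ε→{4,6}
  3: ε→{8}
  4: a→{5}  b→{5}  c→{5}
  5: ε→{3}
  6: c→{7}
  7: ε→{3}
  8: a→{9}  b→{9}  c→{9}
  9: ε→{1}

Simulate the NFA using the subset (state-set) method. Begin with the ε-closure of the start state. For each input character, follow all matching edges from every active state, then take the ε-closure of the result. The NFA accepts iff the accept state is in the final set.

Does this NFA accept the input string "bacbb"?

Answer: REJECT

Derivation:
S₀ = ε-closure({0}) = {0,1,2,4,6}
'b' @ 1: {3,5,8}
'a' @ 2: {1,9}  ✓accept
'c' @ 3: {}  — state set empty
rest 'bb' ignored (set empty)
end set {} — state 1 not in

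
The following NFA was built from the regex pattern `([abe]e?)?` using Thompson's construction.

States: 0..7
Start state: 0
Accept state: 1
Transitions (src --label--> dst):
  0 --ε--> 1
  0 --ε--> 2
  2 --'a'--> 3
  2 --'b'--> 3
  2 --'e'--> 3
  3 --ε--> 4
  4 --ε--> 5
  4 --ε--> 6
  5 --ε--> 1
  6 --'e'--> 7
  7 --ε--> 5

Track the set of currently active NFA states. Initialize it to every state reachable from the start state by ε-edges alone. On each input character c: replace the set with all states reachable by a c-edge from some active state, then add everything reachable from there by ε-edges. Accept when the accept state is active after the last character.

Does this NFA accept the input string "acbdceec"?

Answer: REJECT

Steps:
initial (ε-close {0}): {0,1,2}
'a' @ 1: {1,3,4,5,6}  (accept∈set)
'c' @ 2: {}  — no active states
rest 'bdceec' ignored (set empty)
after full input: {}  (accept=1 not in)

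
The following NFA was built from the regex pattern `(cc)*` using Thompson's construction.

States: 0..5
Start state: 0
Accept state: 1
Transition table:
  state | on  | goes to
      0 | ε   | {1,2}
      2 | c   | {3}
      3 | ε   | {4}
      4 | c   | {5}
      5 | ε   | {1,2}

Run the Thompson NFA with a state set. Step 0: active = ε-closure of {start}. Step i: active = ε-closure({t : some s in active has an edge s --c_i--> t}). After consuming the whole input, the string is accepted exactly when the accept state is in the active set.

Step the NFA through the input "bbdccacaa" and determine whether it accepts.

Answer: REJECT

Derivation:
S₀ = ε-closure({0}) = {0,1,2}
'b' @ 1: {}  — no active states
rest 'bdccacaa' ignored (set empty)
after full input: {}  (accept=1 not in)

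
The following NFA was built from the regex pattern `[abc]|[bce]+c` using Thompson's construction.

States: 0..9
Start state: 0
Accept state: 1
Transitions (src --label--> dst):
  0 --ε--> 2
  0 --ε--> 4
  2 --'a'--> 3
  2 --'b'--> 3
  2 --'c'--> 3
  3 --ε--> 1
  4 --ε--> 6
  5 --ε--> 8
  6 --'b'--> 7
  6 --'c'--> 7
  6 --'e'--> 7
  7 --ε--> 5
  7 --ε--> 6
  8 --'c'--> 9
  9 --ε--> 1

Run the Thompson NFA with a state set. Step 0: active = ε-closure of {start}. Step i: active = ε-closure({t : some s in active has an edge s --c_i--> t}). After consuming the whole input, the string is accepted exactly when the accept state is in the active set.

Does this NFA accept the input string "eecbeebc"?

Answer: ACCEPT

Steps:
start: ε-closure({0}) = {0,2,4,6}
'e' @ 1: {5,6,7,8}
'e' @ 2: {5,6,7,8}
'c' @ 3: {1,5,6,7,8,9}  ✓accept
'b' @ 4: {5,6,7,8}
'e' @ 5: {5,6,7,8}
'e' @ 6: {5,6,7,8}
'b' @ 7: {5,6,7,8}
'c' @ 8: {1,5,6,7,8,9}  ✓accept
final: {1,5,6,7,8,9}; accept 1 in set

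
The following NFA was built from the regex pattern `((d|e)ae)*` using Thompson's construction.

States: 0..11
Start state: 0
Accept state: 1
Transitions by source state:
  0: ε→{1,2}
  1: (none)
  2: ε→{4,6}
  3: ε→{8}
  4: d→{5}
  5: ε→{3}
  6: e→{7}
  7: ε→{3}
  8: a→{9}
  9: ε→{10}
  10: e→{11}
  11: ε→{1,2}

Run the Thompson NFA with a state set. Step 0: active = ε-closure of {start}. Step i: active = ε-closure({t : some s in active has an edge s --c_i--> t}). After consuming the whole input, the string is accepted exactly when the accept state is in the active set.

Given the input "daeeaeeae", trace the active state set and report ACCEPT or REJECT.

Answer: ACCEPT

Derivation:
S₀ = ε-closure({0}) = {0,1,2,4,6}
'd' @ 1: {3,5,8}
'a' @ 2: {9,10}
'e' @ 3: {1,2,4,6,11}  ✓accept
'e' @ 4: {3,7,8}
'a' @ 5: {9,10}
'e' @ 6: {1,2,4,6,11}  ✓accept
'e' @ 7: {3,7,8}
'a' @ 8: {9,10}
'e' @ 9: {1,2,4,6,11}  ✓accept
final: {1,2,4,6,11}; accept 1 in set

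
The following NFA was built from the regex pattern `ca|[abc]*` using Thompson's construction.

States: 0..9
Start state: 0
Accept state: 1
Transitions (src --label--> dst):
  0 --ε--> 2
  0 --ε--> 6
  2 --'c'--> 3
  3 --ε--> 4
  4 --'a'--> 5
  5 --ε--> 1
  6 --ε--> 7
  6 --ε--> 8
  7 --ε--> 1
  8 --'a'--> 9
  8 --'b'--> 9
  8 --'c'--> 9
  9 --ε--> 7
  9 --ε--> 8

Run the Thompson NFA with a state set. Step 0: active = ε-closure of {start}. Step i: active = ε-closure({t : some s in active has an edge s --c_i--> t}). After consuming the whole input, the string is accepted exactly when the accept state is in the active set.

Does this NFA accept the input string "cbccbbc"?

Answer: ACCEPT

Derivation:
S₀ = ε-closure({0}) = {0,1,2,6,7,8}
'c' @ 1: {1,3,4,7,8,9}  ✓accept
'b' @ 2: {1,7,8,9}  ✓accept
'c' @ 3: {1,7,8,9}  ✓accept
'c' @ 4: {1,7,8,9}  ✓accept
'b' @ 5: {1,7,8,9}  ✓accept
'b' @ 6: {1,7,8,9}  ✓accept
'c' @ 7: {1,7,8,9}  ✓accept
final: {1,7,8,9}; accept 1 in set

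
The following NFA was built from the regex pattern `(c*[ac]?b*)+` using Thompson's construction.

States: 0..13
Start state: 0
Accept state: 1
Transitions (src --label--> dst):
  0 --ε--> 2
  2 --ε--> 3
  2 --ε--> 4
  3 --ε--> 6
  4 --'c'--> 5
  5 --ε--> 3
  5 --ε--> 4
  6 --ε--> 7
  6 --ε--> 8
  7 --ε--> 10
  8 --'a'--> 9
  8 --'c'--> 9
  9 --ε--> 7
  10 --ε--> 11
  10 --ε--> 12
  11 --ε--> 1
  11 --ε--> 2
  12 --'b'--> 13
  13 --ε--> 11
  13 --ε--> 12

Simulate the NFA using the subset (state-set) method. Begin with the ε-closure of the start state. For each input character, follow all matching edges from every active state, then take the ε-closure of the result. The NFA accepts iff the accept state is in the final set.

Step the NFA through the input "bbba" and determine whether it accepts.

Answer: ACCEPT

Trace:
initial (ε-close {0}): {0,1,2,3,4,6,7,8,10,11,12}
'b' @ 1: {1,2,3,4,6,7,8,10,11,12,13}  ✓accept
'b' @ 2: {1,2,3,4,6,7,8,10,11,12,13}  ✓accept
'b' @ 3: {1,2,3,4,6,7,8,10,11,12,13}  ✓accept
'a' @ 4: {1,2,3,4,6,7,8,9,10,11,12}  ✓accept
final: {1,2,3,4,6,7,8,9,10,11,12}; accept 1 in set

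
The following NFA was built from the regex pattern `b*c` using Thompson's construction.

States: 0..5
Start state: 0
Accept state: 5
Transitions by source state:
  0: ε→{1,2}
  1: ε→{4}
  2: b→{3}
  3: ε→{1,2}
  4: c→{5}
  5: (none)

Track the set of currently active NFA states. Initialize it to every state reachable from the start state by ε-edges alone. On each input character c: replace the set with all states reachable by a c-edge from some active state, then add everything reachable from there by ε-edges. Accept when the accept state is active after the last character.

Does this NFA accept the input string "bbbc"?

Answer: ACCEPT

Steps:
start: ε-closure({0}) = {0,1,2,4}
'b' @ 1: {1,2,3,4}
'b' @ 2: {1,2,3,4}
'b' @ 3: {1,2,3,4}
'c' @ 4: {5}  (accept∈set)
final: {5}; accept 5 in set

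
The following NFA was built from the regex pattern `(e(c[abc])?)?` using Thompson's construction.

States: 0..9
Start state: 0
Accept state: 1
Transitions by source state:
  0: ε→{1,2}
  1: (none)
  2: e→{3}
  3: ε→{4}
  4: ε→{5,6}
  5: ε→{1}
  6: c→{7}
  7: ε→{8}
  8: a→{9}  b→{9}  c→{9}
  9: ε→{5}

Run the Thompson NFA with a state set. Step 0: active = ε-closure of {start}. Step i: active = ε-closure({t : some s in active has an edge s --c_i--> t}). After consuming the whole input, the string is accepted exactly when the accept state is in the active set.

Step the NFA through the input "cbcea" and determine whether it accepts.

initial (ε-close {0}): {0,1,2}
'c' @ 1: {}  — no active states
rest 'bcea' ignored (set empty)
final: {}; accept 1 not in set

Answer: REJECT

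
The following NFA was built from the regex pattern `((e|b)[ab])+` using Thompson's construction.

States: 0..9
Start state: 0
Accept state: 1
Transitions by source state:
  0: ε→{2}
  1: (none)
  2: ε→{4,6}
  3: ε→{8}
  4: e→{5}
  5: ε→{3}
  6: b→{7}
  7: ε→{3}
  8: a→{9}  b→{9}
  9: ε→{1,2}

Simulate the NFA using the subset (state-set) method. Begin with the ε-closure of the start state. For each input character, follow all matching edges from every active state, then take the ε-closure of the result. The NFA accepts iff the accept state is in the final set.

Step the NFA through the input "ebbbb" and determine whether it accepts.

S₀ = ε-closure({0}) = {0,2,4,6}
'e' @ 1: {3,5,8}
'b' @ 2: {1,2,4,6,9}  (accept∈set)
'b' @ 3: {3,7,8}
'b' @ 4: {1,2,4,6,9}  (accept∈set)
'b' @ 5: {3,7,8}
after full input: {3,7,8}  (accept=1 not in)

Answer: REJECT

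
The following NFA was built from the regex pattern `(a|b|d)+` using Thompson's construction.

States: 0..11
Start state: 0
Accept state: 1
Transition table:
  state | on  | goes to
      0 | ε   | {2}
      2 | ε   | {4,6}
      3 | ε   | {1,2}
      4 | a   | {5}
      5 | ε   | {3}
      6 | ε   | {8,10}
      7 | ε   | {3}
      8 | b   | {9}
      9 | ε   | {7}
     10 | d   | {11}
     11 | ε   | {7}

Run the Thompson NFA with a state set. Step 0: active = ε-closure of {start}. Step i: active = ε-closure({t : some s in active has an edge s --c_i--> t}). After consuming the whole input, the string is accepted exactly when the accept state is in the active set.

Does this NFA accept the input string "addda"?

Answer: ACCEPT

Derivation:
start: ε-closure({0}) = {0,2,4,6,8,10}
'a' @ 1: {1,2,3,4,5,6,8,10}  ✓accept
'd' @ 2: {1,2,3,4,6,7,8,10,11}  ✓accept
'd' @ 3: {1,2,3,4,6,7,8,10,11}  ✓accept
'd' @ 4: {1,2,3,4,6,7,8,10,11}  ✓accept
'a' @ 5: {1,2,3,4,5,6,8,10}  ✓accept
end set {1,2,3,4,5,6,8,10} — state 1 in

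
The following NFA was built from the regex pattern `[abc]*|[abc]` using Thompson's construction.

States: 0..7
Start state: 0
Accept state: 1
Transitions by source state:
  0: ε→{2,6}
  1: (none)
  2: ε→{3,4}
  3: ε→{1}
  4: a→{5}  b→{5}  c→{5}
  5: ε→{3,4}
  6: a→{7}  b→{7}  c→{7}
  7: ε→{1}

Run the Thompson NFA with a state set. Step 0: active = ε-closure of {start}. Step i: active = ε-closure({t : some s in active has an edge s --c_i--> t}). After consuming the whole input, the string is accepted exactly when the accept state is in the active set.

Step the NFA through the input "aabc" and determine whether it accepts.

Answer: ACCEPT

Steps:
start: ε-closure({0}) = {0,1,2,3,4,6}
'a' @ 1: {1,3,4,5,7}  (accept∈set)
'a' @ 2: {1,3,4,5}  (accept∈set)
'b' @ 3: {1,3,4,5}  (accept∈set)
'c' @ 4: {1,3,4,5}  (accept∈set)
after full input: {1,3,4,5}  (accept=1 in)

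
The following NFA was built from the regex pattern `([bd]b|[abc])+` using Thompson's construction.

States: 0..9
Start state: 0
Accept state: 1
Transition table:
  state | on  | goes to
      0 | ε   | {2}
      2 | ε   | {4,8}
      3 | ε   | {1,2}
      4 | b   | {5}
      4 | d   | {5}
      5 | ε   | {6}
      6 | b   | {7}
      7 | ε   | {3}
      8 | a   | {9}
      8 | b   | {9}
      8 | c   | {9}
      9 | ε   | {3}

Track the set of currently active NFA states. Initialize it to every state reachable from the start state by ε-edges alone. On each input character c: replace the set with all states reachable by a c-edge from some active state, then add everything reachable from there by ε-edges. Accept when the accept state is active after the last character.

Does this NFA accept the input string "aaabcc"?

initial (ε-close {0}): {0,2,4,8}
'a' @ 1: {1,2,3,4,8,9}  (accept∈set)
'a' @ 2: {1,2,3,4,8,9}  (accept∈set)
'a' @ 3: {1,2,3,4,8,9}  (accept∈set)
'b' @ 4: {1,2,3,4,5,6,8,9}  (accept∈set)
'c' @ 5: {1,2,3,4,8,9}  (accept∈set)
'c' @ 6: {1,2,3,4,8,9}  (accept∈set)
after full input: {1,2,3,4,8,9}  (accept=1 in)

Answer: ACCEPT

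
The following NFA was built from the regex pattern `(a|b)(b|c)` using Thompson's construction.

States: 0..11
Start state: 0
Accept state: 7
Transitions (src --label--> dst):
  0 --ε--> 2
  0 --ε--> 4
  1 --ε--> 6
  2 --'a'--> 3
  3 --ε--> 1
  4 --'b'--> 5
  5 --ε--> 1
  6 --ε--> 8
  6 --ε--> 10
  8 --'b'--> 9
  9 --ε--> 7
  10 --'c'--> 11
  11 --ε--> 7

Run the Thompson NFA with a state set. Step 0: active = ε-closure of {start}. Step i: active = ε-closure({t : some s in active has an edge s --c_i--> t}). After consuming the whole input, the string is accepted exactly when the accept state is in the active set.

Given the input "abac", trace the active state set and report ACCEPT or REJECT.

S₀ = ε-closure({0}) = {0,2,4}
'a' @ 1: {1,3,6,8,10}
'b' @ 2: {7,9}  [accepting]
'a' @ 3: {}  — dead — no transitions
rest 'c' ignored (set empty)
final: {}; accept 7 not in set

Answer: REJECT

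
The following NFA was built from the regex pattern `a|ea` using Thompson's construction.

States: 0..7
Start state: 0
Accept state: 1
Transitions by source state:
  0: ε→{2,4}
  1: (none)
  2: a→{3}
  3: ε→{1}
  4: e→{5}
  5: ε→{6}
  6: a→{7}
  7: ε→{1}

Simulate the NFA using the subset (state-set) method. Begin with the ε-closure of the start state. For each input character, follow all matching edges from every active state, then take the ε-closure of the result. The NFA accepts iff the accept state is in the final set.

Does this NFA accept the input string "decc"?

S₀ = ε-closure({0}) = {0,2,4}
'd' @ 1: {}  — dead — no transitions
rest 'ecc' ignored (set empty)
after full input: {}  (accept=1 not in)

Answer: REJECT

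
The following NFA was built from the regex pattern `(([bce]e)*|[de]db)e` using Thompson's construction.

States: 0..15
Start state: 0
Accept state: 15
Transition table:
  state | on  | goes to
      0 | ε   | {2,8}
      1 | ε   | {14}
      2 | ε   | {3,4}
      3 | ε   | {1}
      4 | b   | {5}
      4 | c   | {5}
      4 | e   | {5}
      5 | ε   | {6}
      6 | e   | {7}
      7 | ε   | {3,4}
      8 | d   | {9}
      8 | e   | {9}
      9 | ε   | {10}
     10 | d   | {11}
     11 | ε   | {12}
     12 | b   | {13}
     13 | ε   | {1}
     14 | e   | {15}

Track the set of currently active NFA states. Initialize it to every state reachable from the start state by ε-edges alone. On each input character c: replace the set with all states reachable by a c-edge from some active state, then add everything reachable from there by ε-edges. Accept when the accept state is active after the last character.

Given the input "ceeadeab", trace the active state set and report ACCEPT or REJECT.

initial (ε-close {0}): {0,1,2,3,4,8,14}
'c' @ 1: {5,6}
'e' @ 2: {1,3,4,7,14}
'e' @ 3: {5,6,15}  [accepting]
'a' @ 4: {}  — dead — no transitions
rest 'deab' ignored (set empty)
final: {}; accept 15 not in set

Answer: REJECT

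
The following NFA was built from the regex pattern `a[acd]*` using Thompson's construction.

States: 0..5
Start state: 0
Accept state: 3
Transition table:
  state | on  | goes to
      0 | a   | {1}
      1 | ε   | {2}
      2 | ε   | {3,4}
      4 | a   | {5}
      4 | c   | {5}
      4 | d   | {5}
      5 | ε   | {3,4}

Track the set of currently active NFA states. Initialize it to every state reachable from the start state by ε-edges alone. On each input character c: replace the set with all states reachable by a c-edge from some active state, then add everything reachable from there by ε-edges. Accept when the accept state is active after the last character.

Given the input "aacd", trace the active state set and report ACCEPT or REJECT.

Answer: ACCEPT

Derivation:
start: ε-closure({0}) = {0}
'a' @ 1: {1,2,3,4}  (accept∈set)
'a' @ 2: {3,4,5}  (accept∈set)
'c' @ 3: {3,4,5}  (accept∈set)
'd' @ 4: {3,4,5}  (accept∈set)
final: {3,4,5}; accept 3 in set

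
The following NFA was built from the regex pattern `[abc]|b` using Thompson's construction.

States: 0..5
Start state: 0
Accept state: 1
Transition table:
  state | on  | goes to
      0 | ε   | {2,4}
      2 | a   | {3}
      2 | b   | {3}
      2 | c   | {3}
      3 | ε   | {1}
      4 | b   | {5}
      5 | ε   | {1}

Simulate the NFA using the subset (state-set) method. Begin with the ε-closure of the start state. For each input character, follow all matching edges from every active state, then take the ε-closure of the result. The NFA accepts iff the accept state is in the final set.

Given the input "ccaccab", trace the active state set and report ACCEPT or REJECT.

initial (ε-close {0}): {0,2,4}
'c' @ 1: {1,3}  ✓accept
'c' @ 2: {}  — dead — no transitions
rest 'accab' ignored (set empty)
final: {}; accept 1 not in set

Answer: REJECT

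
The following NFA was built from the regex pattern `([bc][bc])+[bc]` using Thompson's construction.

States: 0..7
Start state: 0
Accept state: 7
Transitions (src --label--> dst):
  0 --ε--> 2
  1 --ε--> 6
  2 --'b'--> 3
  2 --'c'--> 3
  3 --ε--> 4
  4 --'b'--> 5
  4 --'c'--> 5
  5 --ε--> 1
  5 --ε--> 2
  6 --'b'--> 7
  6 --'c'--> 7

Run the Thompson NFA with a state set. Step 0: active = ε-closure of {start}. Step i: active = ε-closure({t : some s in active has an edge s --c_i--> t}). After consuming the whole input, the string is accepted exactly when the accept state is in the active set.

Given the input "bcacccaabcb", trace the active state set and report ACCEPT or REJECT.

Answer: REJECT

Steps:
start: ε-closure({0}) = {0,2}
'b' @ 1: {3,4}
'c' @ 2: {1,2,5,6}
'a' @ 3: {}  — dead — no transitions
rest 'cccaabcb' ignored (set empty)
end set {} — state 7 not in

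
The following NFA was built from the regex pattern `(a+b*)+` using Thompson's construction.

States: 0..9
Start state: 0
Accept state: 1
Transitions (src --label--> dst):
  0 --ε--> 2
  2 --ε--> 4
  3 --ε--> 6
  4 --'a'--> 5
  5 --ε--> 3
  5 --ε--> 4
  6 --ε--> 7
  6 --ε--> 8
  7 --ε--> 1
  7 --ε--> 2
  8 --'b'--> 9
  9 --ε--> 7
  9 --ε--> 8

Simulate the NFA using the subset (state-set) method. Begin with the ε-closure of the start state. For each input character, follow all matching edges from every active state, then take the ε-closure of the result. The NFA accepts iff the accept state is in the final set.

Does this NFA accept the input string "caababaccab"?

initial (ε-close {0}): {0,2,4}
'c' @ 1: {}  — state set empty
rest 'aababaccab' ignored (set empty)
final: {}; accept 1 not in set

Answer: REJECT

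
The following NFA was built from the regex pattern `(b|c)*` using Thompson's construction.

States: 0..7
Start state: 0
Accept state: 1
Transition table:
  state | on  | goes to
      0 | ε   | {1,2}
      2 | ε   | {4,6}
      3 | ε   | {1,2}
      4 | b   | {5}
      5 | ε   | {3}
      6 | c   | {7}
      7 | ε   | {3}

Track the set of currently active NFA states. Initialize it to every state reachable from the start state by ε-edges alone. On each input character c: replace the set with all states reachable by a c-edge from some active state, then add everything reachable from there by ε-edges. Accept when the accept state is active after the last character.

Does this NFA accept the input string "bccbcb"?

Answer: ACCEPT

Trace:
start: ε-closure({0}) = {0,1,2,4,6}
'b' @ 1: {1,2,3,4,5,6}  [accepting]
'c' @ 2: {1,2,3,4,6,7}  [accepting]
'c' @ 3: {1,2,3,4,6,7}  [accepting]
'b' @ 4: {1,2,3,4,5,6}  [accepting]
'c' @ 5: {1,2,3,4,6,7}  [accepting]
'b' @ 6: {1,2,3,4,5,6}  [accepting]
end set {1,2,3,4,5,6} — state 1 in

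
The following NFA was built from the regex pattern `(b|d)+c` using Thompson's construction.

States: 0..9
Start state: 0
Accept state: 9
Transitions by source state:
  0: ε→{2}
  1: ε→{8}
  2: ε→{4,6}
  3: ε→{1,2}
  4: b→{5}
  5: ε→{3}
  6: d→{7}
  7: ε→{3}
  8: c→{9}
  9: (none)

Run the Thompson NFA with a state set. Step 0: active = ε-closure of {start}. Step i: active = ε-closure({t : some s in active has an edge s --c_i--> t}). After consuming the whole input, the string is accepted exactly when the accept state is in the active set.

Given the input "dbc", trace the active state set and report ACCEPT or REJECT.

initial (ε-close {0}): {0,2,4,6}
'd' @ 1: {1,2,3,4,6,7,8}
'b' @ 2: {1,2,3,4,5,6,8}
'c' @ 3: {9}  ✓accept
end set {9} — state 9 in

Answer: ACCEPT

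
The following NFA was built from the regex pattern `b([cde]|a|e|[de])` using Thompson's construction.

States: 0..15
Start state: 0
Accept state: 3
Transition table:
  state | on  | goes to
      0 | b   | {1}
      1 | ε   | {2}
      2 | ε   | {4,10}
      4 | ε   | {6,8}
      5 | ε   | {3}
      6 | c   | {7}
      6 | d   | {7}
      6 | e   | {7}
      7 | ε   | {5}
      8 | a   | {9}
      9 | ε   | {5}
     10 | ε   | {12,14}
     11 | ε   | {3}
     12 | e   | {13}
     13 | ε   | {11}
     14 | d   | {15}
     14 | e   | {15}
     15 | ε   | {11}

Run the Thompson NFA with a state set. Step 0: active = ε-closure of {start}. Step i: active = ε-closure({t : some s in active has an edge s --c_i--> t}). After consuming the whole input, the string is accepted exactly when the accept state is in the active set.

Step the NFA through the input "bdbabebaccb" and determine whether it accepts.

S₀ = ε-closure({0}) = {0}
'b' @ 1: {1,2,4,6,8,10,12,14}
'd' @ 2: {3,5,7,11,15}  ✓accept
'b' @ 3: {}  — no active states
rest 'abebaccb' ignored (set empty)
end set {} — state 3 not in

Answer: REJECT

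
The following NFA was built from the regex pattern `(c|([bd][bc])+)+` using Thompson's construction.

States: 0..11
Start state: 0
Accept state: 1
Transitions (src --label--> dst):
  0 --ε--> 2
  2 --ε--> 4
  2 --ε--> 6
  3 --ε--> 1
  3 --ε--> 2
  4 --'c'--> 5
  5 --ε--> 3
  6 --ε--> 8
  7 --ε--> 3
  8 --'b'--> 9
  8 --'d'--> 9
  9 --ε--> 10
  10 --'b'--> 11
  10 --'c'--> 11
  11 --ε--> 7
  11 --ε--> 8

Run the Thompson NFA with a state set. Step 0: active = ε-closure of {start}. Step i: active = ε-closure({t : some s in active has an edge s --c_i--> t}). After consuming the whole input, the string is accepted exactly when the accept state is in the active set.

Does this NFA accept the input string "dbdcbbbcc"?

Answer: ACCEPT

Trace:
initial (ε-close {0}): {0,2,4,6,8}
'd' @ 1: {9,10}
'b' @ 2: {1,2,3,4,6,7,8,11}  (accept∈set)
'd' @ 3: {9,10}
'c' @ 4: {1,2,3,4,6,7,8,11}  (accept∈set)
'b' @ 5: {9,10}
'b' @ 6: {1,2,3,4,6,7,8,11}  (accept∈set)
'b' @ 7: {9,10}
'c' @ 8: {1,2,3,4,6,7,8,11}  (accept∈set)
'c' @ 9: {1,2,3,4,5,6,8}  (accept∈set)
after full input: {1,2,3,4,5,6,8}  (accept=1 in)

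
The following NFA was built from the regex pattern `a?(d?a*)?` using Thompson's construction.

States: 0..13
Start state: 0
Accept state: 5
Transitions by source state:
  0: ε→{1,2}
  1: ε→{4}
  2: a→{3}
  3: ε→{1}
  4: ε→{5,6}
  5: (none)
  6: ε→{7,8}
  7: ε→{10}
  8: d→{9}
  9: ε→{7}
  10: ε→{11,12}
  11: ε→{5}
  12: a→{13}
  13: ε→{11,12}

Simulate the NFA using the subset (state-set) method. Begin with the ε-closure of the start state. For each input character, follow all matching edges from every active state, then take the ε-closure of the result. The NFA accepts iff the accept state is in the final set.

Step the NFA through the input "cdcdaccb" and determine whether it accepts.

Answer: REJECT

Steps:
initial (ε-close {0}): {0,1,2,4,5,6,7,8,10,11,12}
'c' @ 1: {}  — no active states
rest 'dcdaccb' ignored (set empty)
after full input: {}  (accept=5 not in)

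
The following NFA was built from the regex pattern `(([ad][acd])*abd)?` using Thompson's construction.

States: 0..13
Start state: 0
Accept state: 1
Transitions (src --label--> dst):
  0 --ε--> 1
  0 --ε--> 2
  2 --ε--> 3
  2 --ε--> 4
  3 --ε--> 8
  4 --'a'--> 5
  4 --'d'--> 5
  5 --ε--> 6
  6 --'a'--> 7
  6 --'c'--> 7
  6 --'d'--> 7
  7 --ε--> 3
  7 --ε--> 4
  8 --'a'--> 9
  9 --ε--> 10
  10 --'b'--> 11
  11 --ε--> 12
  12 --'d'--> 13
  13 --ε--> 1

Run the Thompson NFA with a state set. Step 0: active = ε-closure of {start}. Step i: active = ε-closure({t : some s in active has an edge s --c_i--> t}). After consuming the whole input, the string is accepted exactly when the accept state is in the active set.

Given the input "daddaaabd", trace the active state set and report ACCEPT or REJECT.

initial (ε-close {0}): {0,1,2,3,4,8}
'd' @ 1: {5,6}
'a' @ 2: {3,4,7,8}
'd' @ 3: {5,6}
'd' @ 4: {3,4,7,8}
'a' @ 5: {5,6,9,10}
'a' @ 6: {3,4,7,8}
'a' @ 7: {5,6,9,10}
'b' @ 8: {11,12}
'd' @ 9: {1,13}  [accepting]
end set {1,13} — state 1 in

Answer: ACCEPT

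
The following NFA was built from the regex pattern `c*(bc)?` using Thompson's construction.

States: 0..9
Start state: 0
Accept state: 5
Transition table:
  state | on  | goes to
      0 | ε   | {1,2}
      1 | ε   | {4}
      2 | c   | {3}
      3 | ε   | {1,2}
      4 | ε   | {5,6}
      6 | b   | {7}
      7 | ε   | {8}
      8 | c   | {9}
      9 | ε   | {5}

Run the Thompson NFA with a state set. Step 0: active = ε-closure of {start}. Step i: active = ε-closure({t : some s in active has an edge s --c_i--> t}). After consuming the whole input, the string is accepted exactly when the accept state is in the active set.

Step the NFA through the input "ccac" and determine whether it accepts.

S₀ = ε-closure({0}) = {0,1,2,4,5,6}
'c' @ 1: {1,2,3,4,5,6}  (accept∈set)
'c' @ 2: {1,2,3,4,5,6}  (accept∈set)
'a' @ 3: {}  — dead — no transitions
rest 'c' ignored (set empty)
after full input: {}  (accept=5 not in)

Answer: REJECT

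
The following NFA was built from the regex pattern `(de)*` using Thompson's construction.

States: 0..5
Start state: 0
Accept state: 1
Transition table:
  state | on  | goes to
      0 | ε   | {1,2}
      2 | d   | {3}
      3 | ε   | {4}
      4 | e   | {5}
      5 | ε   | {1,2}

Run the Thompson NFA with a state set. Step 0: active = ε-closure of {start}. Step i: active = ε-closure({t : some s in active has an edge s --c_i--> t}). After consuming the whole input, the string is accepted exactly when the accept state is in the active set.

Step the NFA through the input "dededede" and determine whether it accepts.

initial (ε-close {0}): {0,1,2}
'd' @ 1: {3,4}
'e' @ 2: {1,2,5}  (accept∈set)
'd' @ 3: {3,4}
'e' @ 4: {1,2,5}  (accept∈set)
'd' @ 5: {3,4}
'e' @ 6: {1,2,5}  (accept∈set)
'd' @ 7: {3,4}
'e' @ 8: {1,2,5}  (accept∈set)
final: {1,2,5}; accept 1 in set

Answer: ACCEPT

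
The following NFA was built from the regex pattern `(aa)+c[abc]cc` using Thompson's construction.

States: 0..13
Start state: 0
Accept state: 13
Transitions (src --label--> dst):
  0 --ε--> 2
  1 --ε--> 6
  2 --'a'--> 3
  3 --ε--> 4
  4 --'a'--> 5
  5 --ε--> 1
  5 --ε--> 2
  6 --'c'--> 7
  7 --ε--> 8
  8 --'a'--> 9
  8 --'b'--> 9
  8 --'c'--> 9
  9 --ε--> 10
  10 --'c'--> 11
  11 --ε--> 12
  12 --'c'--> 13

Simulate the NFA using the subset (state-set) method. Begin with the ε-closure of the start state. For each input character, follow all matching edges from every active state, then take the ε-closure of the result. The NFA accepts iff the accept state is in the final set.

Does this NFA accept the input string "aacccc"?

Answer: ACCEPT

Steps:
start: ε-closure({0}) = {0,2}
'a' @ 1: {3,4}
'a' @ 2: {1,2,5,6}
'c' @ 3: {7,8}
'c' @ 4: {9,10}
'c' @ 5: {11,12}
'c' @ 6: {13}  (accept∈set)
end set {13} — state 13 in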